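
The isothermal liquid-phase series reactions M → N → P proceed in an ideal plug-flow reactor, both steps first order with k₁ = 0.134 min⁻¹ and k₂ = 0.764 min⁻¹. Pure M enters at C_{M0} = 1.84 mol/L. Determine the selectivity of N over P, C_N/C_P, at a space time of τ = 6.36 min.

Solving the coupled first-order balances gives C_N(τ) = [k₁/(k₂−k₁)]·C_{M0}·(e^(−k₁τ) − e^(−k₂τ)).
e^(−k₁τ) = e^(−0.134×6.36) = e^(−0.8522) = 0.4265; e^(−k₂τ) = e^(−4.859) = 0.007758.
C_N = 0.134×1.84/(0.764−0.134) × (0.4265−0.007758) = 0.3914×0.4187 = 0.1639 mol/L.
C_M = C_{M0}e^(−k₁τ) = 0.7847 mol/L, so C_P = C_{M0}−C_M−C_N = 0.8915 mol/L; C_N/C_P = 0.184.

0.184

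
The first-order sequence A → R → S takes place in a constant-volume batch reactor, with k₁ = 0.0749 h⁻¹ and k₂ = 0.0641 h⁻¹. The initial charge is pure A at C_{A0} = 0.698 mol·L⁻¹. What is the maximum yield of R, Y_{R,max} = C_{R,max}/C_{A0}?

For a first-order series the maximum intermediate yield is C_{R,max}/C_{A0} = (k₁/k₂)^[k₂/(k₂−k₁)].
= (0.0749/0.0641)^(0.0641/(0.0641−0.0749)) = (1.168)^(-5.935) = 0.3969.

0.397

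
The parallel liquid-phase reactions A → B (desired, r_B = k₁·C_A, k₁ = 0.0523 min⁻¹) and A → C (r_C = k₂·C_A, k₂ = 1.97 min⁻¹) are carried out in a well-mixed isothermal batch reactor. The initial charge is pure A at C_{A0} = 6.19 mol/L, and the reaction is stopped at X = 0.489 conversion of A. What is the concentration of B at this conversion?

C_A = C_{A0}(1−X) = 3.163 mol/L.
Both paths are first order in A, so the instantaneous fraction to B is constant: dC_B/d(−C_A) = k₁/(k₁+k₂) = 0.02586.
C_B = 0.02586·(C_{A0}−C_A) = 0.02586×3.027 = 0.0783 mol/L.

0.0783 mol/L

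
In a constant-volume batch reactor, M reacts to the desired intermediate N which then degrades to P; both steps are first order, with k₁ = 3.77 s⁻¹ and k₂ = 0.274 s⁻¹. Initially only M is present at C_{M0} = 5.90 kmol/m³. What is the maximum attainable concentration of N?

For a first-order series the maximum intermediate yield is C_{N,max}/C_{M0} = (k₁/k₂)^[k₂/(k₂−k₁)].
= (3.77/0.274)^(0.274/(0.274−3.77)) = (13.76)^(-0.07838) = 0.8143.
C_{N,max} = 0.8143×5.90 = 4.80 kmol/m³.

4.80 kmol/m³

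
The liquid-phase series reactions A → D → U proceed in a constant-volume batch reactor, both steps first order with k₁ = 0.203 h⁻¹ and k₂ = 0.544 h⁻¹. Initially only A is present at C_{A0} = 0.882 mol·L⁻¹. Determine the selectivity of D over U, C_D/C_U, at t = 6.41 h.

0.246

The intermediate concentration in a first-order A→B→C sequence is C_D = k₁C_{A0}(e^(−k₁t) − e^(−k₂t))/(k₂−k₁).
e^(−k₁t) = e^(−0.203×6.41) = e^(−1.301) = 0.2722; e^(−k₂t) = e^(−3.487) = 0.03059.
C_D = 0.203×0.882/(0.544−0.203) × (0.2722−0.03059) = 0.5251×0.2416 = 0.1269 mol·L⁻¹.
C_A = C_{A0}e^(−k₁t) = 0.2401 mol·L⁻¹, so C_U = C_{A0}−C_A−C_D = 0.5151 mol·L⁻¹; C_D/C_U = 0.246.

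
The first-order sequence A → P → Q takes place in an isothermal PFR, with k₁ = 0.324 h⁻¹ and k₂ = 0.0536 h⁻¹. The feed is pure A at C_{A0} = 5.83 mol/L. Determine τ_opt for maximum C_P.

6.65 h

For first-order series the maximum of C_P occurs at τ_opt = ln(k₂/k₁)/(k₂−k₁).
= ln(0.0536/0.324)/(0.0536−0.324) = ln(0.1654)/-0.2704 = -1.799/-0.2704 = 6.65 h.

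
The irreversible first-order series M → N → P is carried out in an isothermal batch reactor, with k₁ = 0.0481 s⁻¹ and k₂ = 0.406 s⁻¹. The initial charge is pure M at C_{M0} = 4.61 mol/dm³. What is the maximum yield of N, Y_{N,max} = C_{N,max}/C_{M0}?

0.0889

Evaluating C_N at t_opt = ln(k₂/k₁)/(k₂−k₁) gives C_{N,max}/C_{M0} = (k₁/k₂)^[k₂/(k₂−k₁)].
= (0.0481/0.406)^(0.406/(0.406−0.0481)) = (0.1185)^(1.134) = 0.08894.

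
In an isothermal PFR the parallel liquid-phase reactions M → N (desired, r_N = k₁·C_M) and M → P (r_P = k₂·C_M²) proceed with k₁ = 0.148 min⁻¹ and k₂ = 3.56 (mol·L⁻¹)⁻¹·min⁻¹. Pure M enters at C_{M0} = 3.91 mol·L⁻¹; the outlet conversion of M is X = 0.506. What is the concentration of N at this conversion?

C_M = C_{M0}(1−X) = 1.932 mol·L⁻¹.
Along a PFR/batch, dC_N/dC_M = −r_N/(r_N+r_P) = −k₁/(k₁+k₂·C_M).
Integrating from C_{M0} to C_M: C_N = (0.148/3.56)·ln[(0.148+3.56·3.91)/(0.148+3.56·1.93)] = 0.04157·ln(14.07/7.024) = 0.02887 mol·L⁻¹.

0.0289 mol·L⁻¹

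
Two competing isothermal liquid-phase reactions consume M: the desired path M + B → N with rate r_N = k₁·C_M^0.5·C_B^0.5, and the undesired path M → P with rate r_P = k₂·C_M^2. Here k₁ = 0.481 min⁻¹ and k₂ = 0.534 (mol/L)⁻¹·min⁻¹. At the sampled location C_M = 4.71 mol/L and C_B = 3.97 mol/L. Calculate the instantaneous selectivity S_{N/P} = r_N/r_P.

0.176

S_{N/P} = r_N/r_P = (k₁·C_M^0.5·C_B^0.5)/(k₂·C_M^2) = (k₁/k₂)·C_M^-1.5·C_B^0.5.
= (0.481×4.710^0.5×3.970^0.5) / (0.534×4.710^2) = 2.080/11.85 = 0.176.
The undesired path is higher order in M, so low C_M (CSTR or dilute feed) favours N.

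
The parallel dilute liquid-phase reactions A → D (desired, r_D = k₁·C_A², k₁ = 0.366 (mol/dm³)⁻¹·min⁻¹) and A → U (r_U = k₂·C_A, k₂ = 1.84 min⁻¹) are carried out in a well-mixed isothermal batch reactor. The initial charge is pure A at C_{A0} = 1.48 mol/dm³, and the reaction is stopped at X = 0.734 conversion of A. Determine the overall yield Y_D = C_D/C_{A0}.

C_A = C_{A0}(1−X) = 0.3937 mol/dm³.
Along a PFR/batch, dC_U/dC_A = −r_U/(r_D+r_U) = −k₂/(k₂+k₁·C_A).
Integrating from C_{A0} to C_A: C_U = (1.84/0.366)·ln[(1.84+0.366·1.48)/(1.84+0.366·0.394)] = 5.027·ln(2.382/1.984) = 0.9182 mol/dm³.
Then C_D = (C_{A0}−C_A) − C_U = 1.086 − 0.9182 = 0.1681 mol/dm³.
Y_D = C_D/C_{A0} = 0.1681/1.48 = 0.114.

0.114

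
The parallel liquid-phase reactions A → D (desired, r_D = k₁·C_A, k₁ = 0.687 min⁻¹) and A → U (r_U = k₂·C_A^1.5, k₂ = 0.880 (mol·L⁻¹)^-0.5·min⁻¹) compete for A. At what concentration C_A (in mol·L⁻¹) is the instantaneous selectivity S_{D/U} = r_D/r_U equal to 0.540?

S_{D/U} = (k₁/k₂)·C_A^-0.5 ⇒ C_A = (S·k₂/k₁)^(-2).
= (0.540×0.880/0.687)^(-2) = (0.6917)^(-2) = 2.09 mol·L⁻¹.

2.09 mol·L⁻¹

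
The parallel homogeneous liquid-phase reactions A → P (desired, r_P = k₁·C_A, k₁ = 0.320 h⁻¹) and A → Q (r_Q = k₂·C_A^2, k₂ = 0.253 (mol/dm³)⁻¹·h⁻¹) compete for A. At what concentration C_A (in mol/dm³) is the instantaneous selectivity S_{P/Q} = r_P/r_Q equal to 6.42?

S_{P/Q} = (k₁/k₂)·C_A⁻¹ ⇒ C_A = (S·k₂/k₁)^(-1).
= (6.42×0.253/0.320)^(-1) = (5.076)^(-1) = 0.197 mol/dm³.

0.197 mol/dm³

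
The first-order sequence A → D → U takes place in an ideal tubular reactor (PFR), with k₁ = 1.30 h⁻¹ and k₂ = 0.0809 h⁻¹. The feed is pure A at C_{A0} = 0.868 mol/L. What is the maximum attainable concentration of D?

0.722 mol/L

At the optimum, C_{D,max}/C_{A0} = (k₁/k₂)^[k₂/(k₂−k₁)].
= (1.30/0.0809)^(0.0809/(0.0809−1.30)) = (16.07)^(-0.06636) = 0.8317.
C_{D,max} = 0.8317×0.868 = 0.722 mol/L.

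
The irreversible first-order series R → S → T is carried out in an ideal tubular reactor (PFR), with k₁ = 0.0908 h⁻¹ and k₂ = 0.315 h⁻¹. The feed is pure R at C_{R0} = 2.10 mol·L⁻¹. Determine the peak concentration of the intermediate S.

0.366 mol·L⁻¹

Evaluating C_S at τ_opt = ln(k₂/k₁)/(k₂−k₁) gives C_{S,max}/C_{R0} = (k₁/k₂)^[k₂/(k₂−k₁)].
= (0.0908/0.315)^(0.315/(0.315−0.0908)) = (0.2883)^(1.405) = 0.1742.
C_{S,max} = 0.1742×2.10 = 0.366 mol·L⁻¹.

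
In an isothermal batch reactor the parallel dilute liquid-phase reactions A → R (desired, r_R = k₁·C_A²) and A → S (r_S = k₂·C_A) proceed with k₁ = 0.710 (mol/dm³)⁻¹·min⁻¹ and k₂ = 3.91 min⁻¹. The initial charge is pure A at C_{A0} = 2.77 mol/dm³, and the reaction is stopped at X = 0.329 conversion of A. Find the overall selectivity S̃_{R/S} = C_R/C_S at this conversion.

C_A = C_{A0}(1−X) = 1.859 mol/dm³.
Along a PFR/batch, dC_S/dC_A = −r_S/(r_R+r_S) = −k₂/(k₂+k₁·C_A).
Integrating from C_{A0} to C_A: C_S = (3.91/0.710)·ln[(3.91+0.710·2.77)/(3.91+0.710·1.86)] = 5.507·ln(5.877/5.230) = 0.6424 mol/dm³.
Then C_R = (C_{A0}−C_A) − C_S = 0.9113 − 0.6424 = 0.2689 mol/dm³.
S̃_{R/S} = C_R/C_S = 0.2689/0.6424 = 0.419.

0.419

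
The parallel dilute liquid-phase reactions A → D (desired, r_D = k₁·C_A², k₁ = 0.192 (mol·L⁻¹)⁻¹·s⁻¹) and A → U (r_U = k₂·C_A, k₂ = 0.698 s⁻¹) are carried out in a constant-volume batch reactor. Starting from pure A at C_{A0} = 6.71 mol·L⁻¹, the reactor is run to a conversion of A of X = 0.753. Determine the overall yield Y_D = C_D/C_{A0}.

C_A = C_{A0}(1−X) = 1.657 mol·L⁻¹.
Along a PFR/batch, dC_U/dC_A = −r_U/(r_D+r_U) = −k₂/(k₂+k₁·C_A).
Integrating from C_{A0} to C_A: C_U = (0.698/0.192)·ln[(0.698+0.192·6.71)/(0.698+0.192·1.66)] = 3.635·ln(1.986/1.016) = 2.436 mol·L⁻¹.
Then C_D = (C_{A0}−C_A) − C_U = 5.053 − 2.436 = 2.616 mol·L⁻¹.
Y_D = C_D/C_{A0} = 2.616/6.71 = 0.390.

0.390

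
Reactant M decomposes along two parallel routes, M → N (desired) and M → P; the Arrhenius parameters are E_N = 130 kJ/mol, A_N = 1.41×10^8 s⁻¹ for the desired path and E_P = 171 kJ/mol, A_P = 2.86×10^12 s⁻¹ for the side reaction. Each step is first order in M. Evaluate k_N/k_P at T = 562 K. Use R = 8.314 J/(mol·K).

0.319

Since both paths have the same order in M, the concentration cancels and S_{N/P} = k_N/k_P = (A_N/A_P)·exp[(E_P−E_N)/(RT)].
(E_P−E_N)/(RT) = (171−130)×10³/(8.314×562) = 41000/4672 = 8.775.
k_N/k_P = (1.41×10^8/2.86×10^12)·exp(8.775) = 4.930×10^-5 × 6469 = 0.319.
Since E_N < E_P, lowering the temperature improves selectivity toward N.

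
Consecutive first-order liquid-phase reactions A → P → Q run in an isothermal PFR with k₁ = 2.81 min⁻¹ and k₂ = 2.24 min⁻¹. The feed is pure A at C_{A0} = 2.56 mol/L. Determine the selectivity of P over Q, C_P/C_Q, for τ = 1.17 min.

The intermediate concentration in a first-order A→B→C sequence is C_P = k₁C_{A0}(e^(−k₁τ) − e^(−k₂τ))/(k₂−k₁).
e^(−k₁τ) = e^(−2.81×1.17) = e^(−3.288) = 0.03734; e^(−k₂τ) = e^(−2.621) = 0.07274.
C_P = 2.81×2.56/(2.24−2.81) × (0.03734−0.07274) = (-12.62)×(-0.03541) = 0.4468 mol/L.
C_A = C_{A0}e^(−k₁τ) = 0.09559 mol/L, so C_Q = C_{A0}−C_A−C_P = 2.018 mol/L; C_P/C_Q = 0.221.

0.221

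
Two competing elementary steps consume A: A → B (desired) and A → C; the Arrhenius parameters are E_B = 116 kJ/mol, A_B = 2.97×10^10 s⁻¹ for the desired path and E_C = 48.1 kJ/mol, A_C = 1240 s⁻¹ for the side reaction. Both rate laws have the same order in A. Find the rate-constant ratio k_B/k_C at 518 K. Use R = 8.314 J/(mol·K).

3.40

k_B/k_C = (A_B/A_C)·exp[−(E_B−E_C)/(RT)] = (A_B/A_C)·exp[(E_C−E_B)/(RT)].
(E_C−E_B)/(RT) = (48.1−116)×10³/(8.314×518) = -67900/4307 = -15.77.
k_B/k_C = (2.97×10^10/1240)·exp(-15.77) = 2.395×10^7 × 1.422×10^-7 = 3.40.
Since E_B > E_C, raising the temperature improves selectivity toward B.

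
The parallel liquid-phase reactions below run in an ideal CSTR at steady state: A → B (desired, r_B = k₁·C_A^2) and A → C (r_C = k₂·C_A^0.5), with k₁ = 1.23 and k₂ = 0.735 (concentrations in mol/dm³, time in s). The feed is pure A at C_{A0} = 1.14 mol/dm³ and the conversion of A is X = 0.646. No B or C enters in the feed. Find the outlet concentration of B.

0.221 mol/dm³

Exit C_A = C_{A0}(1−X) = 1.14×0.354 = 0.4036 mol/dm³.
Rates in a CSTR are evaluated at the outlet concentration: r_B = 1.23×0.4036^2 = 0.2003, r_C = 0.735×0.4036^0.5 = 0.4669.
Fraction of consumed A going to B: r_B/(r_B+r_C) = 0.3002.
C_B = 0.3002·C_{A0}·X = 0.3002×1.14×0.646 = 0.221 mol/dm³.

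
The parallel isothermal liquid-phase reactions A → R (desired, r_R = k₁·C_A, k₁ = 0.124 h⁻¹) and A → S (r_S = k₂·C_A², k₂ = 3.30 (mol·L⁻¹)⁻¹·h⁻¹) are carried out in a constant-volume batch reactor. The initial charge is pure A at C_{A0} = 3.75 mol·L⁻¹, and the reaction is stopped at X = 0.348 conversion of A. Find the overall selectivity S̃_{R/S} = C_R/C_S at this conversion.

C_A = C_{A0}(1−X) = 2.445 mol·L⁻¹.
Along a PFR/batch, dC_R/dC_A = −r_R/(r_R+r_S) = −k₁/(k₁+k₂·C_A).
Integrating from C_{A0} to C_A: C_R = (0.124/3.30)·ln[(0.124+3.30·3.75)/(0.124+3.30·2.45)] = 0.03758·ln(12.50/8.193) = 0.01587 mol·L⁻¹.
C_S = (C_{A0}−C_A)−C_R = 1.289 mol·L⁻¹; S̃_{R/S} = 0.01587/1.289 = 0.0123.

0.0123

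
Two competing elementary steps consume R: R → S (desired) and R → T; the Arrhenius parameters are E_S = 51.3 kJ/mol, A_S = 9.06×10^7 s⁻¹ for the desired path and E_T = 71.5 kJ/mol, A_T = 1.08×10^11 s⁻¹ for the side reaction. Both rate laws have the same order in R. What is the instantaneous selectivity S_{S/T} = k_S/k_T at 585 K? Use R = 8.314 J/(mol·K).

0.0534

Since both paths have the same order in R, the concentration cancels and S_{S/T} = k_S/k_T = (A_S/A_T)·exp[(E_T−E_S)/(RT)].
(E_T−E_S)/(RT) = (71.5−51.3)×10³/(8.314×585) = 20200/4864 = 4.153.
k_S/k_T = (9.06×10^7/1.08×10^11)·exp(4.153) = 8.389×10^-4 × 63.64 = 0.0534.
Since E_S < E_T, lowering the temperature improves selectivity toward S.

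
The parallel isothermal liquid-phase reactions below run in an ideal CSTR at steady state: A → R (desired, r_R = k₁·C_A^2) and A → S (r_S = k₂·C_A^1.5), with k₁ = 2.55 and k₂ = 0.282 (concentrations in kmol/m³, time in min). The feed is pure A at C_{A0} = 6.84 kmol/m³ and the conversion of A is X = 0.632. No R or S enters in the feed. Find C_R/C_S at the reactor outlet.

14.3

Exit C_A = C_{A0}(1−X) = 6.84×0.368 = 2.517 kmol/m³.
A CSTR operates uniformly at the exit composition, giving r_R = 16.16 and r_S = 1.126 (each k·C_A^n at C_A = 2.517).
Overall selectivity = C_R/C_S = r_Rτ/(r_Sτ) = r_R/r_S = 14.3.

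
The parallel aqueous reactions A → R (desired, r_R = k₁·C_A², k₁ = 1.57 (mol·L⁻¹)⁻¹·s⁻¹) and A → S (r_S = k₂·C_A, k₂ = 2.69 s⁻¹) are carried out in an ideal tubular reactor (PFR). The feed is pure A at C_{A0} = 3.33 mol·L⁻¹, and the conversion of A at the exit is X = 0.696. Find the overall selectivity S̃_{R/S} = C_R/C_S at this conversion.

1.20

C_A = C_{A0}(1−X) = 1.012 mol·L⁻¹.
Along a PFR/batch, dC_S/dC_A = −r_S/(r_R+r_S) = −k₂/(k₂+k₁·C_A).
Integrating from C_{A0} to C_A: C_S = (2.69/1.57)·ln[(2.69+1.57·3.33)/(2.69+1.57·1.01)] = 1.713·ln(7.918/4.279) = 1.054 mol·L⁻¹.
Then C_R = (C_{A0}−C_A) − C_S = 2.318 − 1.054 = 1.263 mol·L⁻¹.
S̃_{R/S} = C_R/C_S = 1.263/1.054 = 1.20.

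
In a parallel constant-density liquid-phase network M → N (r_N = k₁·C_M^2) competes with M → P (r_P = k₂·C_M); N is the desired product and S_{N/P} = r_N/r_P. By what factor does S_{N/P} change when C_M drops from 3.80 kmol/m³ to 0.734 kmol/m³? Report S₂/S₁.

0.193

S_{N/P} = (k₁/k₂)·C_M, so S₂/S₁ = (C_{M,2}/C_{M,1}).
= 0.734/3.80 = 0.193.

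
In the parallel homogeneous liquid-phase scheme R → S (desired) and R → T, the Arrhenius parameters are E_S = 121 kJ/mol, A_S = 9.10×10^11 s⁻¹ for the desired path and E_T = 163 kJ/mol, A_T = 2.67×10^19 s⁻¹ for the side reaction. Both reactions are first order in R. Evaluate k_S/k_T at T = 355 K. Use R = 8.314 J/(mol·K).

With equal orders, S_{S/T} = k_S/k_T = (A_S/A_T)·exp[(E_T−E_S)/(RT)].
(E_T−E_S)/(RT) = (163−121)×10³/(8.314×355) = 42000/2951 = 14.23.
k_S/k_T = (9.10×10^11/2.67×10^19)·exp(14.23) = 3.408×10^-8 × 1.514×10^6 = 0.0516.
Since E_S < E_T, lowering the temperature improves selectivity toward S.

0.0516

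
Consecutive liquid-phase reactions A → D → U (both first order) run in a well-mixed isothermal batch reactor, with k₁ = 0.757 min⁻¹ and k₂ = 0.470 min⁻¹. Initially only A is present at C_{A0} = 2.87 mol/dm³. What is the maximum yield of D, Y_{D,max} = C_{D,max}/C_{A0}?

0.458

At the optimum, C_{D,max}/C_{A0} = (k₁/k₂)^[k₂/(k₂−k₁)].
= (0.757/0.470)^(0.470/(0.470−0.757)) = (1.611)^(-1.638) = 0.4582.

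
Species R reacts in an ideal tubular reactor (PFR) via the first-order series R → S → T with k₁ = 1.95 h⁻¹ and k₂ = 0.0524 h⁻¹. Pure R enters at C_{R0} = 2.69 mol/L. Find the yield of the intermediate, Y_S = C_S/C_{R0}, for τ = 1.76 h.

Solving the coupled first-order balances gives C_S(τ) = [k₁/(k₂−k₁)]·C_{R0}·(e^(−k₁τ) − e^(−k₂τ)).
e^(−k₁τ) = e^(−1.95×1.76) = e^(−3.432) = 0.03232; e^(−k₂τ) = e^(−0.09222) = 0.9119.
C_S = 1.95×2.69/(0.0524−1.95) × (0.03232−0.9119) = (-2.764)×(-0.8796) = 2.431 mol/L.
Y_S = C_S/C_{R0} = 2.431/2.69 = 0.904.

0.904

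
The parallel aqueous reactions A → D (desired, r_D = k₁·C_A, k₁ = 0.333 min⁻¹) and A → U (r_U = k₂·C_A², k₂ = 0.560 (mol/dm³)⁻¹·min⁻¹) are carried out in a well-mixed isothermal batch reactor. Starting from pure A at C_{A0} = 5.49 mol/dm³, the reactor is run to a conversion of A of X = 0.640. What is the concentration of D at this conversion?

C_A = C_{A0}(1−X) = 1.976 mol/dm³.
Along a PFR/batch, dC_D/dC_A = −r_D/(r_D+r_U) = −k₁/(k₁+k₂·C_A).
Integrating from C_{A0} to C_A: C_D = (0.333/0.560)·ln[(0.333+0.560·5.49)/(0.333+0.560·1.98)] = 0.5946·ln(3.407/1.440) = 0.5123 mol/dm³.

0.512 mol/dm³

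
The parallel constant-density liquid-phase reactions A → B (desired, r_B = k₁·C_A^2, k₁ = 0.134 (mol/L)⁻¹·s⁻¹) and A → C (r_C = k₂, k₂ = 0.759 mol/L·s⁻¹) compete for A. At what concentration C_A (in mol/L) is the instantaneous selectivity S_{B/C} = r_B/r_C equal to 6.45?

6.04 mol/L

S_{B/C} = (k₁/k₂)·C_A^2 ⇒ C_A = (S·k₂/k₁)^(0.5).
= (6.45×0.759/0.134)^(0.5) = (36.53)^(0.5) = 6.04 mol/L.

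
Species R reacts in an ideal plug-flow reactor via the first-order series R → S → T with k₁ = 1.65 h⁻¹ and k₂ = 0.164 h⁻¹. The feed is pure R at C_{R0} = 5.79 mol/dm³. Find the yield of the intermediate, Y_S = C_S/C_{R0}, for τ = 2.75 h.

0.695

The intermediate concentration in a first-order A→B→C sequence is C_S = k₁C_{R0}(e^(−k₁τ) − e^(−k₂τ))/(k₂−k₁).
e^(−k₁τ) = e^(−1.65×2.75) = e^(−4.537) = 0.01070; e^(−k₂τ) = e^(−0.4510) = 0.6370.
C_S = 1.65×5.79/(0.164−1.65) × (0.01070−0.6370) = (-6.429)×(-0.6263) = 4.026 mol/dm³.
Y_S = C_S/C_{R0} = 4.026/5.79 = 0.695.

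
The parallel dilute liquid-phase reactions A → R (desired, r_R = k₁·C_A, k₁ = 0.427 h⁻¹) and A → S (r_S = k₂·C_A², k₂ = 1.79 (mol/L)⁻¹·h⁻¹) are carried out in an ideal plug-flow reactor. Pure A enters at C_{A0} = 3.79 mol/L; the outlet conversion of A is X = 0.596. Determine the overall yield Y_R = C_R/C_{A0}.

0.0518

C_A = C_{A0}(1−X) = 1.531 mol/L.
Along a PFR/batch, dC_R/dC_A = −r_R/(r_R+r_S) = −k₁/(k₁+k₂·C_A).
Integrating from C_{A0} to C_A: C_R = (0.427/1.79)·ln[(0.427+1.79·3.79)/(0.427+1.79·1.53)] = 0.2385·ln(7.211/3.168) = 0.1962 mol/L.
Y_R = C_R/C_{A0} = 0.1962/3.79 = 0.0518.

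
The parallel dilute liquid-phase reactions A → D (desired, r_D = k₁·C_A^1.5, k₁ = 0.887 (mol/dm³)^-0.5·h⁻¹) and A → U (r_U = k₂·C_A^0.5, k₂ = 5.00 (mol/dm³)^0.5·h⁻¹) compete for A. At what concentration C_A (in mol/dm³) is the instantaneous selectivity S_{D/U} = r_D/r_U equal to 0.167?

0.941 mol/dm³

S_{D/U} = (k₁/k₂)·C_A ⇒ C_A = S·k₂/k₁.
= 0.167×5.00/0.887 = 0.941 mol/dm³.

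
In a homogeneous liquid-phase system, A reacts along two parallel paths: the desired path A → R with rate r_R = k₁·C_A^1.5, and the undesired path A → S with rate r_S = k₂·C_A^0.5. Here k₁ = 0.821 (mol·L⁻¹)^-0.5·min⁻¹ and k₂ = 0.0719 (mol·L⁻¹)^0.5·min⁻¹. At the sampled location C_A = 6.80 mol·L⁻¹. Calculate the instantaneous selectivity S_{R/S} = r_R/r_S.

77.6

S_{R/S} = r_R/r_S = (k₁·C_A^1.5)/(k₂·C_A^0.5) = (k₁/k₂)·C_A.
= (0.821×6.800^1.5) / (0.0719×6.800^0.5) = 14.56/0.1875 = 77.6.
Since the desired path is higher order in A, keeping C_A high (PFR or concentrated feed) favours R.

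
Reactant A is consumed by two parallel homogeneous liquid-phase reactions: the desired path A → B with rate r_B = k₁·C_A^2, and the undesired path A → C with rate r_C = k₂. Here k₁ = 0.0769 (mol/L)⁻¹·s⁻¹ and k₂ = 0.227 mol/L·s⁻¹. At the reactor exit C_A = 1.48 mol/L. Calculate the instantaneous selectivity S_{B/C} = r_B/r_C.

0.742

S_{B/C} = r_B/r_C = (k₁·C_A^2)/(k₂) = (k₁/k₂)·C_A^2.
= (0.0769×1.480^2) / (0.227) = 0.1684/0.2270 = 0.742.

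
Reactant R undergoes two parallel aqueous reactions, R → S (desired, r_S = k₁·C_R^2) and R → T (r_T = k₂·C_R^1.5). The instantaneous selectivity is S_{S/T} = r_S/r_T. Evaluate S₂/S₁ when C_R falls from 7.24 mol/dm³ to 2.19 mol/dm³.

0.550

S_{S/T} = (k₁/k₂)·C_R^0.5, so S₂/S₁ = (C_{R,2}/C_{R,1})^0.5.
= (2.19/7.24)^0.5 = (0.3025)^0.5 = 0.550.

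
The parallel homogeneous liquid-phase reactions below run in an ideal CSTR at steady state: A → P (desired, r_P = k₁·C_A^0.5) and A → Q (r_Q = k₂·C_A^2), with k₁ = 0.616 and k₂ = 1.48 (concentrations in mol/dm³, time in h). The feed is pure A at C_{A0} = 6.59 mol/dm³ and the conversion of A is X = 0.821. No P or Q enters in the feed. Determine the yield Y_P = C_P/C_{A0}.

0.201

Exit C_A = C_{A0}(1−X) = 6.59×0.179 = 1.180 mol/dm³.
In a CSTR the entire volume is at exit conditions, so r_P = 0.616×1.180^0.5 = 0.6690 and r_Q = 1.48×1.180^2 = 2.059.
Fraction of consumed A going to P: r_P/(r_P+r_Q) = 0.2452.
C_P = 0.2452·C_{A0}·X = 0.2452×6.59×0.821 = 1.33 mol/dm³; Y_P = C_P/C_{A0} = 0.201.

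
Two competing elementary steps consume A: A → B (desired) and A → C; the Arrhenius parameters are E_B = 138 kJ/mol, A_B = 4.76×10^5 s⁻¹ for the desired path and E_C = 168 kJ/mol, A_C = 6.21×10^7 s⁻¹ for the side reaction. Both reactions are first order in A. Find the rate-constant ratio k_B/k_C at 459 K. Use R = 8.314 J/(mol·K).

k_B/k_C = (A_B/A_C)·exp[−(E_B−E_C)/(RT)] = (A_B/A_C)·exp[(E_C−E_B)/(RT)].
(E_C−E_B)/(RT) = (168−138)×10³/(8.314×459) = 30000/3816 = 7.861.
k_B/k_C = (4.76×10^5/6.21×10^7)·exp(7.861) = 0.007665 × 2595 = 19.9.

19.9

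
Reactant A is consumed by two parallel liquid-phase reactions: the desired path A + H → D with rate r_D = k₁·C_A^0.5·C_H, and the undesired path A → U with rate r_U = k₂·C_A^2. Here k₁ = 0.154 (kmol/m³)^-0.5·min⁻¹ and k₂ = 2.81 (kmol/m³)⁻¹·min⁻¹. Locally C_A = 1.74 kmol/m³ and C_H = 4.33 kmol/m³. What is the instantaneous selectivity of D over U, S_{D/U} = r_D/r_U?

S_{D/U} = r_D/r_U = (k₁·C_A^0.5·C_H)/(k₂·C_A^2) = (k₁/k₂)·C_A^-1.5·C_H.
= (0.154×1.740^0.5×4.330) / (2.81×1.740^2) = 0.8796/8.508 = 0.103.

0.103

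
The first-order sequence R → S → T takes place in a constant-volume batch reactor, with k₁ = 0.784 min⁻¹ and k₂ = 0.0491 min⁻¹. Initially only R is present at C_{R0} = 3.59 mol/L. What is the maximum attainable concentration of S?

2.98 mol/L

At the optimum, C_{S,max}/C_{R0} = (k₁/k₂)^[k₂/(k₂−k₁)].
= (0.784/0.0491)^(0.0491/(0.0491−0.784)) = (15.97)^(-0.06681) = 0.8310.
C_{S,max} = 0.8310×3.59 = 2.98 mol/L.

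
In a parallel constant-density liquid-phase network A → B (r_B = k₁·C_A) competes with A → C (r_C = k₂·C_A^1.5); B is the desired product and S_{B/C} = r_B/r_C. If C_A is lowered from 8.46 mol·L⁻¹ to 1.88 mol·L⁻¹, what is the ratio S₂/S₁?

2.12

S_{B/C} = (k₁/k₂)·C_A^-0.5, so S₂/S₁ = (C_{A,2}/C_{A,1})^-0.5.
= (1.88/8.46)^(-0.5) = (0.2222)^(-0.5) = 2.12.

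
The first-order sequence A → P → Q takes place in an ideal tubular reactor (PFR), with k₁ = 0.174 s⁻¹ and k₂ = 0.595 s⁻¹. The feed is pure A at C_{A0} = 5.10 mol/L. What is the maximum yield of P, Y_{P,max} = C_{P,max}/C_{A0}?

Evaluating C_P at τ_opt = ln(k₂/k₁)/(k₂−k₁) gives C_{P,max}/C_{A0} = (k₁/k₂)^[k₂/(k₂−k₁)].
= (0.174/0.595)^(0.595/(0.595−0.174)) = (0.2924)^(1.413) = 0.1759.

0.176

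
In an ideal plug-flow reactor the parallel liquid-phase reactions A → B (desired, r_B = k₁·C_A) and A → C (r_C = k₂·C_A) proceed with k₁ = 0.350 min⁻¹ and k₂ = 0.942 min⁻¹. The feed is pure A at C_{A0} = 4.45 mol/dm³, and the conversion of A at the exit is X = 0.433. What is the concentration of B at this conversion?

C_A = C_{A0}(1−X) = 2.523 mol/dm³.
Both paths are first order in A, so the instantaneous fraction to B is constant: dC_B/d(−C_A) = k₁/(k₁+k₂) = 0.2709.
C_B = 0.2709·(C_{A0}−C_A) = 0.2709×1.927 = 0.522 mol/dm³.

0.522 mol/dm³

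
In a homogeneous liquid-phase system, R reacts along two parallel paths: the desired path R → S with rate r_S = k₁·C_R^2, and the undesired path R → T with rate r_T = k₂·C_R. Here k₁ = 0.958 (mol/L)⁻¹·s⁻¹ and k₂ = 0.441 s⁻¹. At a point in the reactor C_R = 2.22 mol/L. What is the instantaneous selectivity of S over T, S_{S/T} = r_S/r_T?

4.82

S_{S/T} = r_S/r_T = (k₁·C_R^2)/(k₂·C_R) = (k₁/k₂)·C_R.
= (0.958×2.220^2) / (0.441×2.220) = 4.721/0.9790 = 4.82.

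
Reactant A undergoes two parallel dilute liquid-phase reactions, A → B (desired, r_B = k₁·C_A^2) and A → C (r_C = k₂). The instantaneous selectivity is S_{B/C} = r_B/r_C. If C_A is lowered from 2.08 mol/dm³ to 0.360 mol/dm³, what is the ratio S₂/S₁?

S_{B/C} = (k₁/k₂)·C_A^2, so S₂/S₁ = (C_{A,2}/C_{A,1})^2.
= (0.360/2.08)^2 = (0.1731)^2 = 0.0300.

0.0300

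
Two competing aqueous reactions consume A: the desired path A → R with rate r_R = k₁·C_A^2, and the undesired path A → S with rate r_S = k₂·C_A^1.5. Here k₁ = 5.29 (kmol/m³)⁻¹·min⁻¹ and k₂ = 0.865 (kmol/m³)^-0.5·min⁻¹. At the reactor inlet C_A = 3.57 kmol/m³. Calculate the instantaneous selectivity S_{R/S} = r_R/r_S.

S_{R/S} = r_R/r_S = (k₁·C_A^2)/(k₂·C_A^1.5) = (k₁/k₂)·C_A^0.5.
= (5.29×3.570^2) / (0.865×3.570^1.5) = 67.42/5.835 = 11.6.
Since the desired path is higher order in A, keeping C_A high (PFR or concentrated feed) favours R.

11.6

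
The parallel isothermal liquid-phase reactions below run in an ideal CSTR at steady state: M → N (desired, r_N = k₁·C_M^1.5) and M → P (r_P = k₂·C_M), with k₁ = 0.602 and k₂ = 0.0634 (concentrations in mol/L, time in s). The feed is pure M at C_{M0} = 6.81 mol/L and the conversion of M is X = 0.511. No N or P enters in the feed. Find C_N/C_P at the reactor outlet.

17.3

Exit C_M = C_{M0}(1−X) = 6.81×0.489 = 3.330 mol/L.
Rates in a CSTR are evaluated at the outlet concentration: r_N = 0.602×3.330^1.5 = 3.658, r_P = 0.0634×3.330 = 0.2111.
Overall selectivity = C_N/C_P = r_Nτ/(r_Pτ) = r_N/r_P = 17.3.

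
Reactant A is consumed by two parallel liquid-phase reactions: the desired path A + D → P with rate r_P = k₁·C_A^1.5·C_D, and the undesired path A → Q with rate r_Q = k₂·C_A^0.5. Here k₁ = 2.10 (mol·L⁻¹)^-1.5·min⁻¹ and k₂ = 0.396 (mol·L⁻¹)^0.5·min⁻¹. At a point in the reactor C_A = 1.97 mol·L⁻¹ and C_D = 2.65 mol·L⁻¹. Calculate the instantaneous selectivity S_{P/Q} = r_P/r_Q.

27.7

S_{P/Q} = r_P/r_Q = (k₁·C_A^1.5·C_D)/(k₂·C_A^0.5) = (k₁/k₂)·C_A·C_D.
= (2.10×1.970^1.5×2.650) / (0.396×1.970^0.5) = 15.39/0.5558 = 27.7.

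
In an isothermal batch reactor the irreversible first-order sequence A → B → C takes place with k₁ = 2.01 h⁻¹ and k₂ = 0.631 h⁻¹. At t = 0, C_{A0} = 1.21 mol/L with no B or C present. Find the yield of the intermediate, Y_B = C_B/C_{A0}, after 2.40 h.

0.309

For first-order series with pure A initially, C_B(t) = k₁C_{A0}/(k₂−k₁)·(e^(−k₁t) − e^(−k₂t)).
e^(−k₁t) = e^(−2.01×2.40) = e^(−4.824) = 0.008035; e^(−k₂t) = e^(−1.514) = 0.2199.
C_B = 2.01×1.21/(0.631−2.01) × (0.008035−0.2199) = (-1.764)×(-0.2119) = 0.3737 mol/L.
Y_B = C_B/C_{A0} = 0.3737/1.21 = 0.309.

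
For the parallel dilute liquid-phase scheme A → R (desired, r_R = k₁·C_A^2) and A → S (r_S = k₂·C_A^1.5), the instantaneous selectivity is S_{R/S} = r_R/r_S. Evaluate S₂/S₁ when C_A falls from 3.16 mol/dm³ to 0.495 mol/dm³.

0.396

S_{R/S} = (k₁/k₂)·C_A^0.5, so S₂/S₁ = (C_{A,2}/C_{A,1})^0.5.
= (0.495/3.16)^0.5 = (0.1566)^0.5 = 0.396.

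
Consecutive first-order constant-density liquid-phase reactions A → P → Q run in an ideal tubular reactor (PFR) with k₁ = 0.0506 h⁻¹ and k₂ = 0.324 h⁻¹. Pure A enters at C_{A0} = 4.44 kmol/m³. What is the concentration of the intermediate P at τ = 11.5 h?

0.439 kmol/m³

Solving the coupled first-order balances gives C_P(τ) = [k₁/(k₂−k₁)]·C_{A0}·(e^(−k₁τ) − e^(−k₂τ)).
e^(−k₁τ) = e^(−0.0506×11.5) = e^(−0.5819) = 0.5588; e^(−k₂τ) = e^(−3.726) = 0.02409.
C_P = 0.0506×4.44/(0.324−0.0506) × (0.5588−0.02409) = 0.8217×0.5347 = 0.4394 kmol/m³.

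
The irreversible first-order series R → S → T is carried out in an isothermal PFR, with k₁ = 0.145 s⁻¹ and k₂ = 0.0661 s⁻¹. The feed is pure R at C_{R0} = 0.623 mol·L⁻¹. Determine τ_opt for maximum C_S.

9.96 s

Setting dC_S/dτ = 0 gives τ_opt = ln(k₂/k₁)/(k₂−k₁).
= ln(0.0661/0.145)/(0.0661−0.145) = ln(0.4559)/-0.07890 = -0.7856/-0.07890 = 9.96 s.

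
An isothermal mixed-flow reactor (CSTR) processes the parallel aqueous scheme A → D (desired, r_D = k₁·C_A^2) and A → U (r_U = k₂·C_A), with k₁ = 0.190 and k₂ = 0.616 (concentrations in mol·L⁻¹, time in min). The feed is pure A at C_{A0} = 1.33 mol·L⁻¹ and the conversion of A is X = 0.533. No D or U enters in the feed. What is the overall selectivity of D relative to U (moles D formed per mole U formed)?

0.192

Exit C_A = C_{A0}(1−X) = 1.33×0.467 = 0.6211 mol·L⁻¹.
In a CSTR the entire volume is at exit conditions, so r_D = 0.190×0.6211^2 = 0.07330 and r_U = 0.616×0.6211 = 0.3826.
Overall selectivity = C_D/C_U = r_Dτ/(r_Uτ) = r_D/r_U = 0.192.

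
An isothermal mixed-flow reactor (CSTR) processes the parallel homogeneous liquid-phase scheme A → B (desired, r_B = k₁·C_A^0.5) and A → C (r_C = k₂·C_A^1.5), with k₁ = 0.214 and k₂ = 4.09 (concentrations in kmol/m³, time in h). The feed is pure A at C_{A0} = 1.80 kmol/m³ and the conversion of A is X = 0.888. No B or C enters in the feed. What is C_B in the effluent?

Exit C_A = C_{A0}(1−X) = 1.80×0.112 = 0.2016 kmol/m³.
In a CSTR the entire volume is at exit conditions, so r_B = 0.214×0.2016^0.5 = 0.09609 and r_C = 4.09×0.2016^1.5 = 0.3702.
Fraction of consumed A going to B: r_B/(r_B+r_C) = 0.2061.
C_B = 0.2061·C_{A0}·X = 0.2061×1.80×0.888 = 0.329 kmol/m³.

0.329 kmol/m³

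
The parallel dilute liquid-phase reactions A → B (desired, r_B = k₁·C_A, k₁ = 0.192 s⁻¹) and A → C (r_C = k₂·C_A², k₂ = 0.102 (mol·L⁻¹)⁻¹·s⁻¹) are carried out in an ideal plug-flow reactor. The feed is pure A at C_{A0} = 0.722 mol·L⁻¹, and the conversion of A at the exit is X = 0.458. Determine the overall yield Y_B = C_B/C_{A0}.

0.354

C_A = C_{A0}(1−X) = 0.3913 mol·L⁻¹.
Along a PFR/batch, dC_B/dC_A = −r_B/(r_B+r_C) = −k₁/(k₁+k₂·C_A).
Integrating from C_{A0} to C_A: C_B = (0.192/0.102)·ln[(0.192+0.102·0.722)/(0.192+0.102·0.391)] = 1.882·ln(0.2656/0.2319) = 0.2556 mol·L⁻¹.
Y_B = C_B/C_{A0} = 0.2556/0.722 = 0.354.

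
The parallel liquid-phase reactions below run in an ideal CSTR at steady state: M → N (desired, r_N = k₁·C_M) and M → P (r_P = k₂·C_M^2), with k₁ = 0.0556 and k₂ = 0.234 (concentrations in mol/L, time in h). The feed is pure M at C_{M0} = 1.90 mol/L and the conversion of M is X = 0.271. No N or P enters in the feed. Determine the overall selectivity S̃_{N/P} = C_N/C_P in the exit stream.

0.172

Exit C_M = C_{M0}(1−X) = 1.90×0.729 = 1.385 mol/L.
In a CSTR the entire volume is at exit conditions, so r_N = 0.0556×1.385 = 0.07701 and r_P = 0.234×1.385^2 = 0.4489.
Overall selectivity = C_N/C_P = r_Nτ/(r_Pτ) = r_N/r_P = 0.172.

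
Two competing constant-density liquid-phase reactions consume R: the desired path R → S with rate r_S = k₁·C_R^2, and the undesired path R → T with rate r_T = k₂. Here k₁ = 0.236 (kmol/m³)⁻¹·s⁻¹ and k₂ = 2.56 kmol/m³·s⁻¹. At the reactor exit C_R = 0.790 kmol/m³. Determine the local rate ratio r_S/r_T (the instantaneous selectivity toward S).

S_{S/T} = r_S/r_T = (k₁·C_R^2)/(k₂) = (k₁/k₂)·C_R^2.
= (0.236×0.7900^2) / (2.56) = 0.1473/2.560 = 0.0575.
Since the desired path is higher order in R, keeping C_R high (PFR or concentrated feed) favours S.

0.0575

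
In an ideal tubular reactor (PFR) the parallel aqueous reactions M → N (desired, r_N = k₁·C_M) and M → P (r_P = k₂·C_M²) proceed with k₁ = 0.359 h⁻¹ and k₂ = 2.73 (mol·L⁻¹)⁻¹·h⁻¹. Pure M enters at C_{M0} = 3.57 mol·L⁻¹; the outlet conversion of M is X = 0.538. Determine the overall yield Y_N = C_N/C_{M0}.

C_M = C_{M0}(1−X) = 1.649 mol·L⁻¹.
Along a PFR/batch, dC_N/dC_M = −r_N/(r_N+r_P) = −k₁/(k₁+k₂·C_M).
Integrating from C_{M0} to C_M: C_N = (0.359/2.73)·ln[(0.359+2.73·3.57)/(0.359+2.73·1.65)] = 0.1315·ln(10.11/4.862) = 0.09621 mol·L⁻¹.
Y_N = C_N/C_{M0} = 0.09621/3.57 = 0.0270.

0.0270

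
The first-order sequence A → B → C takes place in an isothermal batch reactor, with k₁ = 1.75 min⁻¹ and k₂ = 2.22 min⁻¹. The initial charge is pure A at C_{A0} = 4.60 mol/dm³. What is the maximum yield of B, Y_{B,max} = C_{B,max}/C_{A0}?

Evaluating C_B at t_opt = ln(k₂/k₁)/(k₂−k₁) gives C_{B,max}/C_{A0} = (k₁/k₂)^[k₂/(k₂−k₁)].
= (1.75/2.22)^(2.22/(2.22−1.75)) = (0.7883)^(4.723) = 0.3251.

0.325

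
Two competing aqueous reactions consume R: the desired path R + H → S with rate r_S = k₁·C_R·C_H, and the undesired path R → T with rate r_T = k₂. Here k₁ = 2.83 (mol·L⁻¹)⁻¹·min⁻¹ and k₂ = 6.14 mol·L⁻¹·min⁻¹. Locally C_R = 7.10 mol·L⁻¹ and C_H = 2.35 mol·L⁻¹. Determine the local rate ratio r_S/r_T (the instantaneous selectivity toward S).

S_{S/T} = r_S/r_T = (k₁·C_R·C_H)/(k₂) = (k₁/k₂)·C_R·C_H.
= (2.83×7.100×2.350) / (6.14) = 47.22/6.140 = 7.69.
Since the desired path is higher order in R, keeping C_R high (PFR or concentrated feed) favours S.

7.69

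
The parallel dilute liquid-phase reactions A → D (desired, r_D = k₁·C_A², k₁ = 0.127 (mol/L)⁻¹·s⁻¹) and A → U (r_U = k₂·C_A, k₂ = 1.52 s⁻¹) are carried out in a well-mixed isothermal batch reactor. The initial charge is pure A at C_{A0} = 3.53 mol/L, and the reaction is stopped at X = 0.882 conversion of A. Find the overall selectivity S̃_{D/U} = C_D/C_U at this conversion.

0.160

C_A = C_{A0}(1−X) = 0.4165 mol/L.
Along a PFR/batch, dC_U/dC_A = −r_U/(r_D+r_U) = −k₂/(k₂+k₁·C_A).
Integrating from C_{A0} to C_A: C_U = (1.52/0.127)·ln[(1.52+0.127·3.53)/(1.52+0.127·0.417)] = 11.97·ln(1.968/1.573) = 2.684 mol/L.
Then C_D = (C_{A0}−C_A) − C_U = 3.113 − 2.684 = 0.4295 mol/L.
S̃_{D/U} = C_D/C_U = 0.4295/2.684 = 0.160.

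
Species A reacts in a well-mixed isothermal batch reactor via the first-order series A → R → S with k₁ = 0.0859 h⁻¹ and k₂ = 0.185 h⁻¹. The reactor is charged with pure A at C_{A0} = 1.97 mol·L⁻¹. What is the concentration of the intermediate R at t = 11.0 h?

The intermediate concentration in a first-order A→B→C sequence is C_R = k₁C_{A0}(e^(−k₁t) − e^(−k₂t))/(k₂−k₁).
e^(−k₁t) = e^(−0.0859×11.0) = e^(−0.9449) = 0.3887; e^(−k₂t) = e^(−2.035) = 0.1307.
C_R = 0.0859×1.97/(0.185−0.0859) × (0.3887−0.1307) = 1.708×0.2580 = 0.4406 mol·L⁻¹.

0.441 mol·L⁻¹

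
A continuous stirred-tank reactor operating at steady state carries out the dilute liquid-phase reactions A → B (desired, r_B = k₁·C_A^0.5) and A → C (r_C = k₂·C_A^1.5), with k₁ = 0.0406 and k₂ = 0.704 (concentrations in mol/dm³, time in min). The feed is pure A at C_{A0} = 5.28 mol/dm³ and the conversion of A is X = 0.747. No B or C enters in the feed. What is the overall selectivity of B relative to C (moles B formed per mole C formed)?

Exit C_A = C_{A0}(1−X) = 5.28×0.253 = 1.336 mol/dm³.
In a CSTR the entire volume is at exit conditions, so r_B = 0.0406×1.336^0.5 = 0.04692 and r_C = 0.704×1.336^1.5 = 1.087.
Overall selectivity = C_B/C_C = r_Bτ/(r_Cτ) = r_B/r_C = 0.0432.

0.0432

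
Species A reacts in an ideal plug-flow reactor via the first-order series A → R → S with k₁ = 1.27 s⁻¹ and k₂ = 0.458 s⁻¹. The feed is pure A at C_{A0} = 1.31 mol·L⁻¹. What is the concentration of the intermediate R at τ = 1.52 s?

Solving the coupled first-order balances gives C_R(τ) = [k₁/(k₂−k₁)]·C_{A0}·(e^(−k₁τ) − e^(−k₂τ)).
e^(−k₁τ) = e^(−1.27×1.52) = e^(−1.930) = 0.1451; e^(−k₂τ) = e^(−0.6962) = 0.4985.
C_R = 1.27×1.31/(0.458−1.27) × (0.1451−0.4985) = (-2.049)×(-0.3534) = 0.7241 mol·L⁻¹.

0.724 mol·L⁻¹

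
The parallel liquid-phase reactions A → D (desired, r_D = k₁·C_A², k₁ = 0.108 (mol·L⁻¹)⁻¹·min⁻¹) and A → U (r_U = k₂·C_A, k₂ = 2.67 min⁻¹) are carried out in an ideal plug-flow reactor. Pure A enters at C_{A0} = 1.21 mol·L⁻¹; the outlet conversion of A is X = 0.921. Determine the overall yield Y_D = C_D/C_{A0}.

C_A = C_{A0}(1−X) = 0.09559 mol·L⁻¹.
Along a PFR/batch, dC_U/dC_A = −r_U/(r_D+r_U) = −k₂/(k₂+k₁·C_A).
Integrating from C_{A0} to C_A: C_U = (2.67/0.108)·ln[(2.67+0.108·1.21)/(2.67+0.108·0.0956)] = 24.72·ln(2.801/2.680) = 1.086 mol·L⁻¹.
Then C_D = (C_{A0}−C_A) − C_U = 1.114 − 1.086 = 0.02849 mol·L⁻¹.
Y_D = C_D/C_{A0} = 0.02849/1.21 = 0.0235.

0.0235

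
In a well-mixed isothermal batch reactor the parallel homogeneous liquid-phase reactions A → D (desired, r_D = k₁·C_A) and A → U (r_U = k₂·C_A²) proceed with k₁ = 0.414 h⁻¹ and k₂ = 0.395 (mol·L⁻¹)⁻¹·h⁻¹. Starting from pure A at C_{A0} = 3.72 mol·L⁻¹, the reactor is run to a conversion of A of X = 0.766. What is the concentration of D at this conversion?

0.954 mol·L⁻¹

C_A = C_{A0}(1−X) = 0.8705 mol·L⁻¹.
Along a PFR/batch, dC_D/dC_A = −r_D/(r_D+r_U) = −k₁/(k₁+k₂·C_A).
Integrating from C_{A0} to C_A: C_D = (0.414/0.395)·ln[(0.414+0.395·3.72)/(0.414+0.395·0.870)] = 1.048·ln(1.883/0.7578) = 0.9542 mol·L⁻¹.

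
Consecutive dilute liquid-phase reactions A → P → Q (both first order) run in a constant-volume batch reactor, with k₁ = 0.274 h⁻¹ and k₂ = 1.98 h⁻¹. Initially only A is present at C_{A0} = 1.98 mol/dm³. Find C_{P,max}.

At the optimum, C_{P,max}/C_{A0} = (k₁/k₂)^[k₂/(k₂−k₁)].
= (0.274/1.98)^(1.98/(1.98−0.274)) = (0.1384)^(1.161) = 0.1007.
C_{P,max} = 0.1007×1.98 = 0.199 mol/dm³.

0.199 mol/dm³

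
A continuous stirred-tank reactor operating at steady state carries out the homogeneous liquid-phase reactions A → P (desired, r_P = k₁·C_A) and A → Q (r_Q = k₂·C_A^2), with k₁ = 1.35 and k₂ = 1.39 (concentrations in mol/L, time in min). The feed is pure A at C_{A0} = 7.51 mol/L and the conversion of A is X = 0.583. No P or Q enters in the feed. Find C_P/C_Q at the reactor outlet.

Exit C_A = C_{A0}(1−X) = 7.51×0.417 = 3.132 mol/L.
In a CSTR the entire volume is at exit conditions, so r_P = 1.35×3.132 = 4.228 and r_Q = 1.39×3.132^2 = 13.63.
Overall selectivity = C_P/C_Q = r_Pτ/(r_Qτ) = r_P/r_Q = 0.310.

0.310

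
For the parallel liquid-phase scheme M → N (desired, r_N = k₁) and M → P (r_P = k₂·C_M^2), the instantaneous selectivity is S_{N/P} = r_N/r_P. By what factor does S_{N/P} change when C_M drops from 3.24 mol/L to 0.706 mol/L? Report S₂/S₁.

S_{N/P} = (k₁/k₂)·C_M^-2, so S₂/S₁ = (C_{M,2}/C_{M,1})^-2.
= (0.706/3.24)^(-2) = (0.2179)^(-2) = 21.1.

21.1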